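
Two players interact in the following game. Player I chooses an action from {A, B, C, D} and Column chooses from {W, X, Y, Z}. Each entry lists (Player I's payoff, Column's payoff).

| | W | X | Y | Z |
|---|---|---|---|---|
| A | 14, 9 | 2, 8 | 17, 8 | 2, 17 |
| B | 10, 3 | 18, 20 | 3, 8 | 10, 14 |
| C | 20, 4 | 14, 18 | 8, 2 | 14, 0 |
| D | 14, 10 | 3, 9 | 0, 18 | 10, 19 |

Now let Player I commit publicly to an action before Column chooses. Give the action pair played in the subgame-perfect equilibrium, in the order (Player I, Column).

Work backward from Column's decision.
- A → Column plays Z (best of 9, 8, 8, 17); Player I gets 2.
- B → Column plays X (best of 3, 20, 8, 14); Player I gets 18.
- C → Column plays X (best of 4, 18, 2, 0); Player I gets 14.
- D → Column plays Z (best of 10, 9, 18, 19); Player I gets 10.
Among 2, 18, 14, 10, the best is 18 at B. Subgame-perfect outcome: (B, X) with payoffs (18, 20).

(B, X)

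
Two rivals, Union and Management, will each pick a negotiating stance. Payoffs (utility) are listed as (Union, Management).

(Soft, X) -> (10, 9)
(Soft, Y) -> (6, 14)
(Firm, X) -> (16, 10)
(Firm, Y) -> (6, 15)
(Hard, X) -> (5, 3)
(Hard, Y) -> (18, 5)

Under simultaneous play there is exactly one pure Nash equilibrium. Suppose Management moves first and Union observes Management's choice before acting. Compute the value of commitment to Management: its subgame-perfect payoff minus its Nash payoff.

Backward induction with Management moving first.
- X → Union plays Firm (best of 10, 16, 5); Management gets 10.
- Y → Union plays Hard (best of 6, 6, 18); Management gets 5.
Among 10, 5, the best is 10 at X. Subgame-perfect outcome: (Firm, X) with payoffs (16, 10).
Under simultaneous play:
Union's best replies: X→Firm; Y→Hard.
Management's best replies: Soft→Y; Firm→Y; Hard→Y.
The unique mutual best reply is (Hard, Y), giving (18, 5).
Management's commitment gain: 10 − 5 = 5.

5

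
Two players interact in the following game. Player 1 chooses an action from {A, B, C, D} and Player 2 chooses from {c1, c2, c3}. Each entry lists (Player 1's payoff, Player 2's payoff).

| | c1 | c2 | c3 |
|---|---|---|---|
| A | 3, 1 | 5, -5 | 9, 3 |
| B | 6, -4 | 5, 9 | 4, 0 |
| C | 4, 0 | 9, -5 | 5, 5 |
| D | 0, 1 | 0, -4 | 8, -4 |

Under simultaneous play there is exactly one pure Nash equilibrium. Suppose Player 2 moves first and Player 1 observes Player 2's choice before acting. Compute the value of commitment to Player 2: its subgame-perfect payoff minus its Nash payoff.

0

Backward induction with Player 2 moving first.
- c1: BR = B, leader payoff -4.
- c2: BR = C, leader payoff -5.
- c3: BR = A, leader payoff 3.
Maximizing over -4, -5, 3, Player 2 chooses c3. Subgame-perfect outcome: (A, c3) with payoffs (9, 3).
Under simultaneous play:
Player 1's best replies: c1→B; c2→C; c3→A.
Player 2's best replies: A→c3; B→c2; C→c3; D→c1.
The unique mutual best reply is (A, c3), giving (9, 3).
Player 2's commitment gain: 3 − 3 = 0.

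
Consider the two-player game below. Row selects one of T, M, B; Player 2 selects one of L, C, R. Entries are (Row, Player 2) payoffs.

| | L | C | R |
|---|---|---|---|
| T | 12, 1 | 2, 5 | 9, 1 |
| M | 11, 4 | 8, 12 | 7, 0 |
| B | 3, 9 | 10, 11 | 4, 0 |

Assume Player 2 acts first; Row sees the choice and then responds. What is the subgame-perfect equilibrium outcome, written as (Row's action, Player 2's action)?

Solve by backward induction (Player 2 leads).
- L: BR = T, leader payoff 1.
- C: BR = B, leader payoff 11.
- R: BR = T, leader payoff 1.
Among 1, 11, 1, the best is 11 at C. Subgame-perfect outcome: (B, C) with payoffs (10, 11).

(B, C)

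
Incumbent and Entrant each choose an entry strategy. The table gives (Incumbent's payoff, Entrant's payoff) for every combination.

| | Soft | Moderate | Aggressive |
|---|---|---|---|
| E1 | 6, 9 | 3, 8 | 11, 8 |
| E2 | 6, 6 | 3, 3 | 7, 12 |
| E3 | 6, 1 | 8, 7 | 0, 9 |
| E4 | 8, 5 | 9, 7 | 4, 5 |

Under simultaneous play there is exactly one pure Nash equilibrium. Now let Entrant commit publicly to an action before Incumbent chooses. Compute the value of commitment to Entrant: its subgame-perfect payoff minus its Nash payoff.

1

Backward induction with Entrant moving first.
- Soft: Incumbent compares 6, 6, 6, 8 and picks E4; Entrant would get 5.
- Moderate: Incumbent compares 3, 3, 8, 9 and picks E4; Entrant would get 7.
- Aggressive: Incumbent compares 11, 7, 0, 4 and picks E1; Entrant would get 8.
Entrant's induced payoffs are 5, 7, 8, so Entrant commits to Aggressive. Subgame-perfect outcome: (E1, Aggressive) with payoffs (11, 8).
Now find the simultaneous Nash equilibrium.
Incumbent's best replies: Soft→E4; Moderate→E4; Aggressive→E1.
Entrant's best replies: E1→Soft; E2→Aggressive; E3→Aggressive; E4→Moderate.
Only (E4, Moderate) has each player best-responding; Nash payoffs (9, 7).
Entrant's commitment gain: 8 − 7 = 1.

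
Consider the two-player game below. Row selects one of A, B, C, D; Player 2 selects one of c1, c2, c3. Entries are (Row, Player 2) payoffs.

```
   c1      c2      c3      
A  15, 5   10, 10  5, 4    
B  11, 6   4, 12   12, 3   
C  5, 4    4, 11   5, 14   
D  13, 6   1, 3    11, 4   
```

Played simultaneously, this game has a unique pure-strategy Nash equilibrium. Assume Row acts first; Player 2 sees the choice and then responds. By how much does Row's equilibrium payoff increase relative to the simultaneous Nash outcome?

Work backward from Player 2's decision.
- A: Player 2 compares 5, 10, 4 and picks c2; Row would get 10.
- B: Player 2 compares 6, 12, 3 and picks c2; Row would get 4.
- C: Player 2 compares 4, 11, 14 and picks c3; Row would get 5.
- D: Player 2 compares 6, 3, 4 and picks c1; Row would get 13.
Row's induced payoffs are 10, 4, 5, 13, so Row commits to D. Subgame-perfect outcome: (D, c1) with payoffs (13, 6).
Now find the simultaneous Nash equilibrium.
Row's best replies: c1→A; c2→A; c3→B.
Player 2's best replies: A→c2; B→c2; C→c3; D→c1.
The unique mutual best reply is (A, c2), giving (10, 10).
Row's commitment gain: 13 − 10 = 3.

3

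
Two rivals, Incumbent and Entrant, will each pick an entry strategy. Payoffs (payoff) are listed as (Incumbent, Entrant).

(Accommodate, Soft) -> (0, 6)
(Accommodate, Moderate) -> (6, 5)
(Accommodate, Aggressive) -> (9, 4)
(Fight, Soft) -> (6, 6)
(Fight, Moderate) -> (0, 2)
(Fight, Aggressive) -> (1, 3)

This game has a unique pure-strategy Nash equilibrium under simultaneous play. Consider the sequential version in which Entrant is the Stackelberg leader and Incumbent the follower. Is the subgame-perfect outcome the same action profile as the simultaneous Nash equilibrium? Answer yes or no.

yes

Backward induction with Entrant moving first.
- Soft → Incumbent plays Fight (best of 0, 6); Entrant gets 6.
- Moderate → Incumbent plays Accommodate (best of 6, 0); Entrant gets 5.
- Aggressive → Incumbent plays Accommodate (best of 9, 1); Entrant gets 4.
Maximizing over 6, 5, 4, Entrant chooses Soft. Subgame-perfect outcome: (Fight, Soft) with payoffs (6, 6).
Now find the simultaneous Nash equilibrium.
Incumbent's best replies: Soft→Fight; Moderate→Accommodate; Aggressive→Accommodate.
Entrant's best replies: Accommodate→Soft; Fight→Soft.
The unique mutual best reply is (Fight, Soft), giving (6, 6).
Sequential outcome (Fight, Soft) coincides with the Nash profile (Fight, Soft).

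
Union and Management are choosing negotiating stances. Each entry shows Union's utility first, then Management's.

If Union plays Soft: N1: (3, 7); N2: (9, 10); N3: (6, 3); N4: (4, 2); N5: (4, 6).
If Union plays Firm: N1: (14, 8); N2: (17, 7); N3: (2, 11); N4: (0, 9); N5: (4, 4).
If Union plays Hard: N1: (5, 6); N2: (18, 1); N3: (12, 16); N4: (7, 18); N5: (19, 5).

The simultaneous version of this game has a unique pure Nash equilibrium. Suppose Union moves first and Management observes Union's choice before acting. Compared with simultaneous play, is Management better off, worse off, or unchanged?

worse off

Management best-responds to each possible Union move:
- Soft: Management compares 7, 10, 3, 2, 6 and picks N2; Union would get 9.
- Firm: Management compares 8, 7, 11, 9, 4 and picks N3; Union would get 2.
- Hard: Management compares 6, 1, 16, 18, 5 and picks N4; Union would get 7.
Union's induced payoffs are 9, 2, 7, so Union commits to Soft. Subgame-perfect outcome: (Soft, N2) with payoffs (9, 10).
Under simultaneous play:
Union's best replies: N1→Firm; N2→Hard; N3→Hard; N4→Hard; N5→Hard.
Management's best replies: Soft→N2; Firm→N3; Hard→N4.
The unique mutual best reply is (Hard, N4), giving (7, 18).
Management earns 10 sequentially versus 18 at the Nash outcome: worse off.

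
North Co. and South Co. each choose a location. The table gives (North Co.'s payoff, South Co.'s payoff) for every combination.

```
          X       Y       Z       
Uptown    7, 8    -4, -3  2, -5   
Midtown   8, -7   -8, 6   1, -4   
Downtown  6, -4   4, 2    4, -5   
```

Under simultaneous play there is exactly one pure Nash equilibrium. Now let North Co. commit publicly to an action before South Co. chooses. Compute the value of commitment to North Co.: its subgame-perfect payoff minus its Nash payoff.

Solve by backward induction (North Co. leads).
- Uptown: BR = X, leader payoff 7.
- Midtown: BR = Y, leader payoff -8.
- Downtown: BR = Y, leader payoff 4.
Among 7, -8, 4, the best is 7 at Uptown. Subgame-perfect outcome: (Uptown, X) with payoffs (7, 8).
Now find the simultaneous Nash equilibrium.
North Co.'s best replies: X→Midtown; Y→Downtown; Z→Downtown.
South Co.'s best replies: Uptown→X; Midtown→Y; Downtown→Y.
The unique mutual best reply is (Downtown, Y), giving (4, 2).
North Co.'s commitment gain: 7 − 4 = 3.

3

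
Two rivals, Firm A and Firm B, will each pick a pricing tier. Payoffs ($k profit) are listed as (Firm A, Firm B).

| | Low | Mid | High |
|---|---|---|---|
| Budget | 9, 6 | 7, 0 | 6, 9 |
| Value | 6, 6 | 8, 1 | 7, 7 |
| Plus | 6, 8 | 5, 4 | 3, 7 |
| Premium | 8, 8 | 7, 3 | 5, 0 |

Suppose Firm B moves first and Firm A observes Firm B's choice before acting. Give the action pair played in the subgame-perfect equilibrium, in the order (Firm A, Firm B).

(Value, High)

Work backward from Firm A's decision.
- Low → Firm A plays Budget (best of 9, 6, 6, 8); Firm B gets 6.
- Mid → Firm A plays Value (best of 7, 8, 5, 7); Firm B gets 1.
- High → Firm A plays Value (best of 6, 7, 3, 5); Firm B gets 7.
Firm B's induced payoffs are 6, 1, 7, so Firm B commits to High. Subgame-perfect outcome: (Value, High) with payoffs (7, 7).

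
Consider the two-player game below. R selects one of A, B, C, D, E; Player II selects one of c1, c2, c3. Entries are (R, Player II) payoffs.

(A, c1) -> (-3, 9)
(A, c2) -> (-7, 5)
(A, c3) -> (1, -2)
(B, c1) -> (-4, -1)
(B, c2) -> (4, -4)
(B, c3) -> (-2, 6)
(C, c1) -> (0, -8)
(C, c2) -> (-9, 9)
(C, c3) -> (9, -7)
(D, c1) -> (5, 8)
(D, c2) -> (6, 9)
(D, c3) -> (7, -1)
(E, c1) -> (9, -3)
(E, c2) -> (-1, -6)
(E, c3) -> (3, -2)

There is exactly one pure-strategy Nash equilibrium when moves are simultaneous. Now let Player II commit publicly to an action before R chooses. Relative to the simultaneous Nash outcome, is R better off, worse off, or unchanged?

unchanged

Work backward from R's decision.
- c1: BR = E, leader payoff -3.
- c2: BR = D, leader payoff 9.
- c3: BR = C, leader payoff -7.
Player II's induced payoffs are -3, 9, -7, so Player II commits to c2. Subgame-perfect outcome: (D, c2) with payoffs (6, 9).
Under simultaneous play:
R's best replies: c1→E; c2→D; c3→C.
Player II's best replies: A→c1; B→c3; C→c2; D→c2; E→c3.
Only (D, c2) has each player best-responding; Nash payoffs (6, 9).
R earns 6 sequentially versus 6 at the Nash outcome: unchanged.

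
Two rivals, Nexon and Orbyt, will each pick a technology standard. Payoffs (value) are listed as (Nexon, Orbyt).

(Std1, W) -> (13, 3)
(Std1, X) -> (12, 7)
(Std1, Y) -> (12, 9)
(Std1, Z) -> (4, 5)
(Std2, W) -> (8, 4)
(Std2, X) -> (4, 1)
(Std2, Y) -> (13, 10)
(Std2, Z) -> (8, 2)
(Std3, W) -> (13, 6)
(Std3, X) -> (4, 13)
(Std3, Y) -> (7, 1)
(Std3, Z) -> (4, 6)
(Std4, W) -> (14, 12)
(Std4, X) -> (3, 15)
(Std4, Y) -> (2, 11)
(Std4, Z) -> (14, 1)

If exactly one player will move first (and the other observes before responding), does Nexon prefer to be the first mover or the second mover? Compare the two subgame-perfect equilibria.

If Nexon leads: Orbyt's best replies are Std1→Y, Std2→Y, Std3→X, Std4→X; Nexon's induced payoffs 12, 13, 4, 3; outcome (Std2, Y), payoffs (13, 10).
If Orbyt leads: Nexon's best replies are W→Std4, X→Std1, Y→Std2, Z→Std4; Orbyt's induced payoffs 12, 7, 10, 1; outcome (Std4, W), payoffs (14, 12).
Nexon gets 13 moving first and 14 moving second, so Nexon prefers to move second.

second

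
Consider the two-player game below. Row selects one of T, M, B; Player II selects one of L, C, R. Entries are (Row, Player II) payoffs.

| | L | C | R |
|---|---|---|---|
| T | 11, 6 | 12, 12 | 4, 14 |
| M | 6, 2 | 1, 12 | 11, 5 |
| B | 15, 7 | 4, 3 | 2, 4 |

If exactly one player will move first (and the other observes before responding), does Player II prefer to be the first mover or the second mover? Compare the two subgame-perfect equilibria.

If Row leads: Player II's best replies are T→R, M→C, B→L; Row's induced payoffs 4, 1, 15; outcome (B, L), payoffs (15, 7).
If Player II leads: Row's best replies are L→B, C→T, R→M; Player II's induced payoffs 7, 12, 5; outcome (T, C), payoffs (12, 12).
Player II gets 12 moving first and 7 moving second, so Player II prefers to move first.

first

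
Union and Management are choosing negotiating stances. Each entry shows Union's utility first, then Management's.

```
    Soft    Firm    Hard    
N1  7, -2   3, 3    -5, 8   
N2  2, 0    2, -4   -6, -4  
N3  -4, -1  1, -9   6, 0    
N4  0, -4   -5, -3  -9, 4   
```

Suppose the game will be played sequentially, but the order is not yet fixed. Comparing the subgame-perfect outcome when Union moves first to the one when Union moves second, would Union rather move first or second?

If Union leads: Management's best replies are N1→Hard, N2→Soft, N3→Hard, N4→Hard; Union's induced payoffs -5, 2, 6, -9; outcome (N3, Hard), payoffs (6, 0).
If Management leads: Union's best replies are Soft→N1, Firm→N1, Hard→N3; Management's induced payoffs -2, 3, 0; outcome (N1, Firm), payoffs (3, 3).
Union gets 6 moving first and 3 moving second, so Union prefers to move first.

first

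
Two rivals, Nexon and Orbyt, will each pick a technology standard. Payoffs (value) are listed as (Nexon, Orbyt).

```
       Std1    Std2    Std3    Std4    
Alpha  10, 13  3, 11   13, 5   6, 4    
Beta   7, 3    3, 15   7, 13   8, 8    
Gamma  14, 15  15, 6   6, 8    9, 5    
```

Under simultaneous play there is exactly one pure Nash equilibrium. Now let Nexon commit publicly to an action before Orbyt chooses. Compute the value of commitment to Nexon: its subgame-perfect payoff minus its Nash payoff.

0

Orbyt best-responds to each possible Nexon move:
- Alpha → Orbyt plays Std1 (best of 13, 11, 5, 4); Nexon gets 10.
- Beta → Orbyt plays Std2 (best of 3, 15, 13, 8); Nexon gets 3.
- Gamma → Orbyt plays Std1 (best of 15, 6, 8, 5); Nexon gets 14.
Maximizing over 10, 3, 14, Nexon chooses Gamma. Subgame-perfect outcome: (Gamma, Std1) with payoffs (14, 15).
Now find the simultaneous Nash equilibrium.
Nexon's best replies: Std1→Gamma; Std2→Gamma; Std3→Alpha; Std4→Gamma.
Orbyt's best replies: Alpha→Std1; Beta→Std2; Gamma→Std1.
The unique mutual best reply is (Gamma, Std1), giving (14, 15).
Nexon's commitment gain: 14 − 14 = 0.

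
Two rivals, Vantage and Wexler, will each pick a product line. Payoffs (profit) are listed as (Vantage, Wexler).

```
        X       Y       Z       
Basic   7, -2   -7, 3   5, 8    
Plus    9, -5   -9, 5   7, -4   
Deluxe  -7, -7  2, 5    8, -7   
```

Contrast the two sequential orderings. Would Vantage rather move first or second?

If Vantage leads: Wexler's best replies are Basic→Z, Plus→Y, Deluxe→Y; Vantage's induced payoffs 5, -9, 2; outcome (Basic, Z), payoffs (5, 8).
If Wexler leads: Vantage's best replies are X→Plus, Y→Deluxe, Z→Deluxe; Wexler's induced payoffs -5, 5, -7; outcome (Deluxe, Y), payoffs (2, 5).
Vantage gets 5 moving first and 2 moving second, so Vantage prefers to move first.

first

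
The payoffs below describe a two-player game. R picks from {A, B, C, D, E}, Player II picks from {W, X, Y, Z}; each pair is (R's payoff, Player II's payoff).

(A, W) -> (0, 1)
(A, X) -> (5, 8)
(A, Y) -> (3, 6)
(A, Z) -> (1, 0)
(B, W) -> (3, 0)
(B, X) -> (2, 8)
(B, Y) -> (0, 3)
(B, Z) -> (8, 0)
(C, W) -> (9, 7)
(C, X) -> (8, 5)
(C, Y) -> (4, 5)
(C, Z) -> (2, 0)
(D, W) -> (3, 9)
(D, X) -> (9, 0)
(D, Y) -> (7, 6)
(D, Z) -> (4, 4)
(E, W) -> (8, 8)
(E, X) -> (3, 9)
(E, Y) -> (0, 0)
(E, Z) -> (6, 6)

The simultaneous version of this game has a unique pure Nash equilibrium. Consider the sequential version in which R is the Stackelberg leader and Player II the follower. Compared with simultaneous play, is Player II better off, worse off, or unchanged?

Work backward from Player II's decision.
- A: Player II compares 1, 8, 6, 0 and picks X; R would get 5.
- B: Player II compares 0, 8, 3, 0 and picks X; R would get 2.
- C: Player II compares 7, 5, 5, 0 and picks W; R would get 9.
- D: Player II compares 9, 0, 6, 4 and picks W; R would get 3.
- E: Player II compares 8, 9, 0, 6 and picks X; R would get 3.
R's induced payoffs are 5, 2, 9, 3, 3, so R commits to C. Subgame-perfect outcome: (C, W) with payoffs (9, 7).
For the simultaneous game, intersect best replies.
R's best replies: W→C; X→D; Y→D; Z→B.
Player II's best replies: A→X; B→X; C→W; D→W; E→X.
The unique mutual best reply is (C, W), giving (9, 7).
Player II earns 7 sequentially versus 7 at the Nash outcome: unchanged.

unchanged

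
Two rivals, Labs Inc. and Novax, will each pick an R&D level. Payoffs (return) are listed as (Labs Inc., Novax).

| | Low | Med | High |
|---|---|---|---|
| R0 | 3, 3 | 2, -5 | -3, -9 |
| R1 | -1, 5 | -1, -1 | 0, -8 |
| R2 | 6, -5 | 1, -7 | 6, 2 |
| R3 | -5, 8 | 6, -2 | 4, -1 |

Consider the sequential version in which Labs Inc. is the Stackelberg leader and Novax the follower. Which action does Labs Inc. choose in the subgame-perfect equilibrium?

R2

Work backward from Novax's decision.
- R0 → Novax plays Low (best of 3, -5, -9); Labs Inc. gets 3.
- R1 → Novax plays Low (best of 5, -1, -8); Labs Inc. gets -1.
- R2 → Novax plays High (best of -5, -7, 2); Labs Inc. gets 6.
- R3 → Novax plays Low (best of 8, -2, -1); Labs Inc. gets -5.
Among 3, -1, 6, -5, the best is 6 at R2. Subgame-perfect outcome: (R2, High) with payoffs (6, 2).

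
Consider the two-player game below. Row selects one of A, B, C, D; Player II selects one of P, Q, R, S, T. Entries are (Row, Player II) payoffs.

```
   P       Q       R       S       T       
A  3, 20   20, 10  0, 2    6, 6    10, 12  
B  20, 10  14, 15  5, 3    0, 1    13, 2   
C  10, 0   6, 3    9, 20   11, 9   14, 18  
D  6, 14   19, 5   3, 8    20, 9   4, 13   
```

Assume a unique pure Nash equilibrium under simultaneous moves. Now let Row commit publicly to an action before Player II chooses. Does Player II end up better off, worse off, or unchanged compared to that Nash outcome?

Player II best-responds to each possible Row move:
- A: Player II compares 20, 10, 2, 6, 12 and picks P; Row would get 3.
- B: Player II compares 10, 15, 3, 1, 2 and picks Q; Row would get 14.
- C: Player II compares 0, 3, 20, 9, 18 and picks R; Row would get 9.
- D: Player II compares 14, 5, 8, 9, 13 and picks P; Row would get 6.
Maximizing over 3, 14, 9, 6, Row chooses B. Subgame-perfect outcome: (B, Q) with payoffs (14, 15).
For the simultaneous game, intersect best replies.
Row's best replies: P→B; Q→A; R→C; S→D; T→C.
Player II's best replies: A→P; B→Q; C→R; D→P.
Only (C, R) has each player best-responding; Nash payoffs (9, 20).
Player II earns 15 sequentially versus 20 at the Nash outcome: worse off.

worse off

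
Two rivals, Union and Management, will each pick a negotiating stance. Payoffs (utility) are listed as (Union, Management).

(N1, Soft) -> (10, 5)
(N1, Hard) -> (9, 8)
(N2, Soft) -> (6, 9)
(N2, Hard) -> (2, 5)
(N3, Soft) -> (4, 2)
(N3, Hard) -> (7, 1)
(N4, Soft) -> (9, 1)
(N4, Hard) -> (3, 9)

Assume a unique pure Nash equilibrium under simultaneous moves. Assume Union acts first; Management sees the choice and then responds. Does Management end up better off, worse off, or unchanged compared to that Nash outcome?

Backward induction with Union moving first.
- N1: Management compares 5, 8 and picks Hard; Union would get 9.
- N2: Management compares 9, 5 and picks Soft; Union would get 6.
- N3: Management compares 2, 1 and picks Soft; Union would get 4.
- N4: Management compares 1, 9 and picks Hard; Union would get 3.
Maximizing over 9, 6, 4, 3, Union chooses N1. Subgame-perfect outcome: (N1, Hard) with payoffs (9, 8).
Under simultaneous play:
Union's best replies: Soft→N1; Hard→N1.
Management's best replies: N1→Hard; N2→Soft; N3→Soft; N4→Hard.
Only (N1, Hard) has each player best-responding; Nash payoffs (9, 8).
Management earns 8 sequentially versus 8 at the Nash outcome: unchanged.

unchanged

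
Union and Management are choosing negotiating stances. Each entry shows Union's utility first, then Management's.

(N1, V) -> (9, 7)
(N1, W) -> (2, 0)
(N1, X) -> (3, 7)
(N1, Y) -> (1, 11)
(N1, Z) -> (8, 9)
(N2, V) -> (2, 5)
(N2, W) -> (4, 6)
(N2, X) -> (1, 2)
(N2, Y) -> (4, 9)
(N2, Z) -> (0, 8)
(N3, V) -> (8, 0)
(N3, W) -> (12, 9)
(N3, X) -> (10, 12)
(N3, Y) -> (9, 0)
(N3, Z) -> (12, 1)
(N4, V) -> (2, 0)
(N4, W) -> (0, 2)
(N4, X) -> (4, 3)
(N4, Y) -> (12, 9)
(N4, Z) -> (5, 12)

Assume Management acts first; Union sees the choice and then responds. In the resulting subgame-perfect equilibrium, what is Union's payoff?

10

Work backward from Union's decision.
- V: Union compares 9, 2, 8, 2 and picks N1; Management would get 7.
- W: Union compares 2, 4, 12, 0 and picks N3; Management would get 9.
- X: Union compares 3, 1, 10, 4 and picks N3; Management would get 12.
- Y: Union compares 1, 4, 9, 12 and picks N4; Management would get 9.
- Z: Union compares 8, 0, 12, 5 and picks N3; Management would get 1.
Management's induced payoffs are 7, 9, 12, 9, 1, so Management commits to X. Subgame-perfect outcome: (N3, X) with payoffs (10, 12).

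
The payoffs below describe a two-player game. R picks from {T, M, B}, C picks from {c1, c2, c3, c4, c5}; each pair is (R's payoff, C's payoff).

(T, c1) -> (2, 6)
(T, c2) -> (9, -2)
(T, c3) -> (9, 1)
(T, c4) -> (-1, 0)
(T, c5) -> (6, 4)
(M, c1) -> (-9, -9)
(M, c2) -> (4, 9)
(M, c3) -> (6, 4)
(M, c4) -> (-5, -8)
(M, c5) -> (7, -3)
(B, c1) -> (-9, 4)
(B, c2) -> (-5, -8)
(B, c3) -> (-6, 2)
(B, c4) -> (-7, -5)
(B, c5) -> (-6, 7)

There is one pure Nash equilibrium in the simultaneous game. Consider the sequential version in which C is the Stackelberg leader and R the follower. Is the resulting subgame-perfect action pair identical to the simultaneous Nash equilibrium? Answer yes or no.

Backward induction with C moving first.
- c1 → R plays T (best of 2, -9, -9); C gets 6.
- c2 → R plays T (best of 9, 4, -5); C gets -2.
- c3 → R plays T (best of 9, 6, -6); C gets 1.
- c4 → R plays T (best of -1, -5, -7); C gets 0.
- c5 → R plays M (best of 6, 7, -6); C gets -3.
Among 6, -2, 1, 0, -3, the best is 6 at c1. Subgame-perfect outcome: (T, c1) with payoffs (2, 6).
For the simultaneous game, intersect best replies.
R's best replies: c1→T; c2→T; c3→T; c4→T; c5→M.
C's best replies: T→c1; M→c2; B→c5.
The unique mutual best reply is (T, c1), giving (2, 6).
Sequential outcome (T, c1) coincides with the Nash profile (T, c1).

yes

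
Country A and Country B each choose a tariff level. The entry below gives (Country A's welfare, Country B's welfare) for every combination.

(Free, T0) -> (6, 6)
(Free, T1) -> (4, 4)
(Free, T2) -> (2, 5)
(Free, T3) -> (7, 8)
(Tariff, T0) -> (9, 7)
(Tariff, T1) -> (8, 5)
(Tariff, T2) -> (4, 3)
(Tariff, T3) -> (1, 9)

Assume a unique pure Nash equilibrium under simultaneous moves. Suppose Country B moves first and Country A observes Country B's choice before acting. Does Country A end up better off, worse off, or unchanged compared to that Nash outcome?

Backward induction with Country B moving first.
- T0: Country A compares 6, 9 and picks Tariff; Country B would get 7.
- T1: Country A compares 4, 8 and picks Tariff; Country B would get 5.
- T2: Country A compares 2, 4 and picks Tariff; Country B would get 3.
- T3: Country A compares 7, 1 and picks Free; Country B would get 8.
Maximizing over 7, 5, 3, 8, Country B chooses T3. Subgame-perfect outcome: (Free, T3) with payoffs (7, 8).
Now find the simultaneous Nash equilibrium.
Country A's best replies: T0→Tariff; T1→Tariff; T2→Tariff; T3→Free.
Country B's best replies: Free→T3; Tariff→T3.
Only (Free, T3) has each player best-responding; Nash payoffs (7, 8).
Country A earns 7 sequentially versus 7 at the Nash outcome: unchanged.

unchanged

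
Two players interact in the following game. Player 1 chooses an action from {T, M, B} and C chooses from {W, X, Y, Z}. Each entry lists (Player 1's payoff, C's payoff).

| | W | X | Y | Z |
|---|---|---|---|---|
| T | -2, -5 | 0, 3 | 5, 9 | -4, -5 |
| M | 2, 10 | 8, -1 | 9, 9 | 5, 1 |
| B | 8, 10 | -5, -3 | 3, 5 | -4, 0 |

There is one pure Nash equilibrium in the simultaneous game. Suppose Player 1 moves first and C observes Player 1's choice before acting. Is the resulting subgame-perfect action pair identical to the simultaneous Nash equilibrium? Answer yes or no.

Backward induction with Player 1 moving first.
- T: BR = Y, leader payoff 5.
- M: BR = W, leader payoff 2.
- B: BR = W, leader payoff 8.
Maximizing over 5, 2, 8, Player 1 chooses B. Subgame-perfect outcome: (B, W) with payoffs (8, 10).
Now find the simultaneous Nash equilibrium.
Player 1's best replies: W→B; X→M; Y→M; Z→M.
C's best replies: T→Y; M→W; B→W.
The unique mutual best reply is (B, W), giving (8, 10).
Sequential outcome (B, W) coincides with the Nash profile (B, W).

yes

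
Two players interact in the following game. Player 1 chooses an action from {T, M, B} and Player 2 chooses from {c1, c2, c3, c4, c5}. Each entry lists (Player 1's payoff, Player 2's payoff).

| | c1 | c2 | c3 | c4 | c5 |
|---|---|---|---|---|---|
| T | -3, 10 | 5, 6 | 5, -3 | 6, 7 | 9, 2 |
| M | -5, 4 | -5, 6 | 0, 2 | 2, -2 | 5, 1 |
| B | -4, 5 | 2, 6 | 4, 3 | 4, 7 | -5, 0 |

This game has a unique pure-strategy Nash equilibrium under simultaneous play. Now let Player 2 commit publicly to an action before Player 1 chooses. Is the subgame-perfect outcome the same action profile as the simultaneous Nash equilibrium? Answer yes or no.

Solve by backward induction (Player 2 leads).
- c1: BR = T, leader payoff 10.
- c2: BR = T, leader payoff 6.
- c3: BR = T, leader payoff -3.
- c4: BR = T, leader payoff 7.
- c5: BR = T, leader payoff 2.
Among 10, 6, -3, 7, 2, the best is 10 at c1. Subgame-perfect outcome: (T, c1) with payoffs (-3, 10).
Now find the simultaneous Nash equilibrium.
Player 1's best replies: c1→T; c2→T; c3→T; c4→T; c5→T.
Player 2's best replies: T→c1; M→c2; B→c4.
Only (T, c1) has each player best-responding; Nash payoffs (-3, 10).
Sequential outcome (T, c1) coincides with the Nash profile (T, c1).

yes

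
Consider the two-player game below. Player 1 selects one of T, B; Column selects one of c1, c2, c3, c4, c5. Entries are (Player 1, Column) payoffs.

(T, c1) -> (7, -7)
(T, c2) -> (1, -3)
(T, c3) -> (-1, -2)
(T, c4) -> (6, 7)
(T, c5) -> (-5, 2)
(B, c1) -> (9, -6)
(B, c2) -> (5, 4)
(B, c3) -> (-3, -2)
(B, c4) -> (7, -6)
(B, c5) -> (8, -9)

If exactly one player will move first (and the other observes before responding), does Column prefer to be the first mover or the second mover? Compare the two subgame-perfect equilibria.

second

If Player 1 leads: Column's best replies are T→c4, B→c2; Player 1's induced payoffs 6, 5; outcome (T, c4), payoffs (6, 7).
If Column leads: Player 1's best replies are c1→B, c2→B, c3→T, c4→B, c5→B; Column's induced payoffs -6, 4, -2, -6, -9; outcome (B, c2), payoffs (5, 4).
Column gets 4 moving first and 7 moving second, so Column prefers to move second.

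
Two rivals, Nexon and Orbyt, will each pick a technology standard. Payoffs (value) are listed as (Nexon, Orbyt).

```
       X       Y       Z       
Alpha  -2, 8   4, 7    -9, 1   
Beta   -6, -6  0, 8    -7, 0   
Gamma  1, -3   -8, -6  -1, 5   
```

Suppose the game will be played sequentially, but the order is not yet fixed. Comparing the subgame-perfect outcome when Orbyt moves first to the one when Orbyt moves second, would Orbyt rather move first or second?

If Nexon leads: Orbyt's best replies are Alpha→X, Beta→Y, Gamma→Z; Nexon's induced payoffs -2, 0, -1; outcome (Beta, Y), payoffs (0, 8).
If Orbyt leads: Nexon's best replies are X→Gamma, Y→Alpha, Z→Gamma; Orbyt's induced payoffs -3, 7, 5; outcome (Alpha, Y), payoffs (4, 7).
Orbyt gets 7 moving first and 8 moving second, so Orbyt prefers to move second.

second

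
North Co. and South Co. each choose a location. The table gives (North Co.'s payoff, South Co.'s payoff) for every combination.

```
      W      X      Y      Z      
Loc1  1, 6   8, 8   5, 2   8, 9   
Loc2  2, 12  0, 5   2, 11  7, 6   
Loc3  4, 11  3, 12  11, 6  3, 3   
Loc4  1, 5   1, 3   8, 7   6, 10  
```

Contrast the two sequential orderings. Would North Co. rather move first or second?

first

If North Co. leads: South Co.'s best replies are Loc1→Z, Loc2→W, Loc3→X, Loc4→Z; North Co.'s induced payoffs 8, 2, 3, 6; outcome (Loc1, Z), payoffs (8, 9).
If South Co. leads: North Co.'s best replies are W→Loc3, X→Loc1, Y→Loc3, Z→Loc1; South Co.'s induced payoffs 11, 8, 6, 9; outcome (Loc3, W), payoffs (4, 11).
North Co. gets 8 moving first and 4 moving second, so North Co. prefers to move first.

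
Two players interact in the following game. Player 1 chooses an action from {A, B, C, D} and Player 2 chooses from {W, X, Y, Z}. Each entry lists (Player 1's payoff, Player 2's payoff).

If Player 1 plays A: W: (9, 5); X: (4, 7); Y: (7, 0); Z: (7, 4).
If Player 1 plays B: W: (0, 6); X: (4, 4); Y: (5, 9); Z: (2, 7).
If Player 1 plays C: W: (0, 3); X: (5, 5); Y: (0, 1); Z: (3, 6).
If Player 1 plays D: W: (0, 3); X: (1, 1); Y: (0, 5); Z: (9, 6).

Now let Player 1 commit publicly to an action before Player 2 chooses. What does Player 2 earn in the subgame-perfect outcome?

6

Work backward from Player 2's decision.
- A → Player 2 plays X (best of 5, 7, 0, 4); Player 1 gets 4.
- B → Player 2 plays Y (best of 6, 4, 9, 7); Player 1 gets 5.
- C → Player 2 plays Z (best of 3, 5, 1, 6); Player 1 gets 3.
- D → Player 2 plays Z (best of 3, 1, 5, 6); Player 1 gets 9.
Player 1's induced payoffs are 4, 5, 3, 9, so Player 1 commits to D. Subgame-perfect outcome: (D, Z) with payoffs (9, 6).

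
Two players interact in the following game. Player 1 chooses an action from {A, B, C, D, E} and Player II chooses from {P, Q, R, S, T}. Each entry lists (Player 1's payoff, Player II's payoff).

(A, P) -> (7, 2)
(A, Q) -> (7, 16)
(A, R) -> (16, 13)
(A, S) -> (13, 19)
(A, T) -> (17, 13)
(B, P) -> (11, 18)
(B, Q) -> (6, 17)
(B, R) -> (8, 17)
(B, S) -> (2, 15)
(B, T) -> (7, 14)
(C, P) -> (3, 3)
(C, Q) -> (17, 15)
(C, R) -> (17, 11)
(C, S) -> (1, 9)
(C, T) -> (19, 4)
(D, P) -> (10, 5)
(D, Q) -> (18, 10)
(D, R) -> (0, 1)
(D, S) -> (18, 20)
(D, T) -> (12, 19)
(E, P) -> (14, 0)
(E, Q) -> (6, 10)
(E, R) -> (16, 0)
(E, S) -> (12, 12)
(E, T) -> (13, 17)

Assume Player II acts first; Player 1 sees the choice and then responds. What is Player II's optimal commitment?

S

Player 1 best-responds to each possible Player II move:
- P: BR = E, leader payoff 0.
- Q: BR = D, leader payoff 10.
- R: BR = C, leader payoff 11.
- S: BR = D, leader payoff 20.
- T: BR = C, leader payoff 4.
Maximizing over 0, 10, 11, 20, 4, Player II chooses S. Subgame-perfect outcome: (D, S) with payoffs (18, 20).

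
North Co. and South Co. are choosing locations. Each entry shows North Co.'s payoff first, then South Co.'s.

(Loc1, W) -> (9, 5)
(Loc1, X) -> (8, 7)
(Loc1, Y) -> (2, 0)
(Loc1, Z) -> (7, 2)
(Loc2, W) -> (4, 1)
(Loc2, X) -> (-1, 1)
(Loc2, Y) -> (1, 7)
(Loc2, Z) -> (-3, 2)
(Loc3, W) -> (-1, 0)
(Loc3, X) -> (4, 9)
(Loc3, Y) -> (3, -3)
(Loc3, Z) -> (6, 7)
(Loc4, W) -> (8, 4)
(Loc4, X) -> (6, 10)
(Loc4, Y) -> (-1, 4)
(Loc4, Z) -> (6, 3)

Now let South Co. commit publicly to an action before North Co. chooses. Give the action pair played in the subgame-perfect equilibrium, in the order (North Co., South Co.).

North Co. best-responds to each possible South Co. move:
- W → North Co. plays Loc1 (best of 9, 4, -1, 8); South Co. gets 5.
- X → North Co. plays Loc1 (best of 8, -1, 4, 6); South Co. gets 7.
- Y → North Co. plays Loc3 (best of 2, 1, 3, -1); South Co. gets -3.
- Z → North Co. plays Loc1 (best of 7, -3, 6, 6); South Co. gets 2.
Maximizing over 5, 7, -3, 2, South Co. chooses X. Subgame-perfect outcome: (Loc1, X) with payoffs (8, 7).

(Loc1, X)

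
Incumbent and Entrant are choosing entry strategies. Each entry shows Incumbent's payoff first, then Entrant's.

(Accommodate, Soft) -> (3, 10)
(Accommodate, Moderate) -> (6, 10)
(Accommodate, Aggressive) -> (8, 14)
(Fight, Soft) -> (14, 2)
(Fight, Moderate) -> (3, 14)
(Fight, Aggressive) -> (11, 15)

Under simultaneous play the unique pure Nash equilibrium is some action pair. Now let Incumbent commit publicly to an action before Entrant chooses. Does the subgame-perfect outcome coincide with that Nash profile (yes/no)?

Solve by backward induction (Incumbent leads).
- Accommodate: Entrant compares 10, 10, 14 and picks Aggressive; Incumbent would get 8.
- Fight: Entrant compares 2, 14, 15 and picks Aggressive; Incumbent would get 11.
Among 8, 11, the best is 11 at Fight. Subgame-perfect outcome: (Fight, Aggressive) with payoffs (11, 15).
For the simultaneous game, intersect best replies.
Incumbent's best replies: Soft→Fight; Moderate→Accommodate; Aggressive→Fight.
Entrant's best replies: Accommodate→Aggressive; Fight→Aggressive.
Only (Fight, Aggressive) has each player best-responding; Nash payoffs (11, 15).
Sequential outcome (Fight, Aggressive) coincides with the Nash profile (Fight, Aggressive).

yes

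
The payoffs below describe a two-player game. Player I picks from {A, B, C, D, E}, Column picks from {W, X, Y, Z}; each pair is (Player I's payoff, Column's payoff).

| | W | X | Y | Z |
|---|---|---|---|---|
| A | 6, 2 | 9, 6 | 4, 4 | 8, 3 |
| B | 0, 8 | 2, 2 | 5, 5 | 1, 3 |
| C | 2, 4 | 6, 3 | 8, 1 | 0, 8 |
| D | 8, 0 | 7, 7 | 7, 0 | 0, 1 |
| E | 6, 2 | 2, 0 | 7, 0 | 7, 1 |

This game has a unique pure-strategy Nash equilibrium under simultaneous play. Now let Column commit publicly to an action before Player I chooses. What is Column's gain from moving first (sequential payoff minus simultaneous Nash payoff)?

Work backward from Player I's decision.
- W: Player I compares 6, 0, 2, 8, 6 and picks D; Column would get 0.
- X: Player I compares 9, 2, 6, 7, 2 and picks A; Column would get 6.
- Y: Player I compares 4, 5, 8, 7, 7 and picks C; Column would get 1.
- Z: Player I compares 8, 1, 0, 0, 7 and picks A; Column would get 3.
Maximizing over 0, 6, 1, 3, Column chooses X. Subgame-perfect outcome: (A, X) with payoffs (9, 6).
Now find the simultaneous Nash equilibrium.
Player I's best replies: W→D; X→A; Y→C; Z→A.
Column's best replies: A→X; B→W; C→Z; D→X; E→W.
The unique mutual best reply is (A, X), giving (9, 6).
Column's commitment gain: 6 − 6 = 0.

0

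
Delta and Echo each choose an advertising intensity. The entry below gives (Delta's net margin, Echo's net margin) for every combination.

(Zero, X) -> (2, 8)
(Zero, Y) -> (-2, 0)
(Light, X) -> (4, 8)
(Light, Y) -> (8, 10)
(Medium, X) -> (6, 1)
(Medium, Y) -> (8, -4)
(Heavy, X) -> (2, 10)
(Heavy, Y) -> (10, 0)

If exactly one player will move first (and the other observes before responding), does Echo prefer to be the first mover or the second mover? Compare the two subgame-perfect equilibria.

second

If Delta leads: Echo's best replies are Zero→X, Light→Y, Medium→X, Heavy→X; Delta's induced payoffs 2, 8, 6, 2; outcome (Light, Y), payoffs (8, 10).
If Echo leads: Delta's best replies are X→Medium, Y→Heavy; Echo's induced payoffs 1, 0; outcome (Medium, X), payoffs (6, 1).
Echo gets 1 moving first and 10 moving second, so Echo prefers to move second.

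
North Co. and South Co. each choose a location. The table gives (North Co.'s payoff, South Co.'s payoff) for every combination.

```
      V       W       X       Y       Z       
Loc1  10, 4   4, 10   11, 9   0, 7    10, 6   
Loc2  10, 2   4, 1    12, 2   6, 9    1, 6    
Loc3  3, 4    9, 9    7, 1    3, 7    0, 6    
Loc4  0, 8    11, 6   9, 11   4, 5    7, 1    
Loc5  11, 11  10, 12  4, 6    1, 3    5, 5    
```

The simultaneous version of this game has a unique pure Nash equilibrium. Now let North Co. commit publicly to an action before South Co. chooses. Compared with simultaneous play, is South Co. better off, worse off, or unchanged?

Work backward from South Co.'s decision.
- Loc1: South Co. compares 4, 10, 9, 7, 6 and picks W; North Co. would get 4.
- Loc2: South Co. compares 2, 1, 2, 9, 6 and picks Y; North Co. would get 6.
- Loc3: South Co. compares 4, 9, 1, 7, 6 and picks W; North Co. would get 9.
- Loc4: South Co. compares 8, 6, 11, 5, 1 and picks X; North Co. would get 9.
- Loc5: South Co. compares 11, 12, 6, 3, 5 and picks W; North Co. would get 10.
Maximizing over 4, 6, 9, 9, 10, North Co. chooses Loc5. Subgame-perfect outcome: (Loc5, W) with payoffs (10, 12).
Under simultaneous play:
North Co.'s best replies: V→Loc5; W→Loc4; X→Loc2; Y→Loc2; Z→Loc1.
South Co.'s best replies: Loc1→W; Loc2→Y; Loc3→W; Loc4→X; Loc5→W.
The unique mutual best reply is (Loc2, Y), giving (6, 9).
South Co. earns 12 sequentially versus 9 at the Nash outcome: better off.

better off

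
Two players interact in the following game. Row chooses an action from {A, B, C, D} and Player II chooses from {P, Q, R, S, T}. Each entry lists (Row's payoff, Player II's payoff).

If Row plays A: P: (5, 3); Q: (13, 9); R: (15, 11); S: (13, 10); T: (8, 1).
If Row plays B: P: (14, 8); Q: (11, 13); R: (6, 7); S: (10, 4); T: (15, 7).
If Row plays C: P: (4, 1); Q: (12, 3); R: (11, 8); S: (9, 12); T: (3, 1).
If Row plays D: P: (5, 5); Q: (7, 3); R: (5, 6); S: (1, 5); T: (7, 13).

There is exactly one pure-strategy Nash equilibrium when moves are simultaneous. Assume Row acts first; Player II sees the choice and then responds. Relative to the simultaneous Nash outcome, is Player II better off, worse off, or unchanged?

Work backward from Player II's decision.
- A: BR = R, leader payoff 15.
- B: BR = Q, leader payoff 11.
- C: BR = S, leader payoff 9.
- D: BR = T, leader payoff 7.
Row's induced payoffs are 15, 11, 9, 7, so Row commits to A. Subgame-perfect outcome: (A, R) with payoffs (15, 11).
Under simultaneous play:
Row's best replies: P→B; Q→A; R→A; S→A; T→B.
Player II's best replies: A→R; B→Q; C→S; D→T.
The unique mutual best reply is (A, R), giving (15, 11).
Player II earns 11 sequentially versus 11 at the Nash outcome: unchanged.

unchanged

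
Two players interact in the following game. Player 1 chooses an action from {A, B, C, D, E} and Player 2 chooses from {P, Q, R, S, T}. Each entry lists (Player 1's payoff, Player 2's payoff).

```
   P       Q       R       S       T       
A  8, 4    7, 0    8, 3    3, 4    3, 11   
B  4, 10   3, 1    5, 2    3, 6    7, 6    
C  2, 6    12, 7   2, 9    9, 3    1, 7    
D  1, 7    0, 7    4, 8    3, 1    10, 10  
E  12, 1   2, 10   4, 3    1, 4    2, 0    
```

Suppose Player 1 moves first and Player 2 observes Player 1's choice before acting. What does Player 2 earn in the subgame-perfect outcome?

10

Solve by backward induction (Player 1 leads).
- A → Player 2 plays T (best of 4, 0, 3, 4, 11); Player 1 gets 3.
- B → Player 2 plays P (best of 10, 1, 2, 6, 6); Player 1 gets 4.
- C → Player 2 plays R (best of 6, 7, 9, 3, 7); Player 1 gets 2.
- D → Player 2 plays T (best of 7, 7, 8, 1, 10); Player 1 gets 10.
- E → Player 2 plays Q (best of 1, 10, 3, 4, 0); Player 1 gets 2.
Among 3, 4, 2, 10, 2, the best is 10 at D. Subgame-perfect outcome: (D, T) with payoffs (10, 10).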